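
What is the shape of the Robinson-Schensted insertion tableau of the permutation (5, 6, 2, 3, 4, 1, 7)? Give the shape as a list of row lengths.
[4, 2, 1]

Row-insert each entry into an empty tableau.

After inserting 5: P = [[5]].
After inserting 6: P = [[5, 6]].
After inserting 2: P = [[2, 6], [5]].
After inserting 3: P = [[2, 3], [5, 6]].
After inserting 4: P = [[2, 3, 4], [5, 6]].
After inserting 1: P = [[1, 3, 4], [2, 6], [5]].
After inserting 7: P = [[1, 3, 4, 7], [2, 6], [5]].

The final insertion tableau P = [[1, 3, 4, 7], [2, 6], [5]] has shape [4, 2, 1].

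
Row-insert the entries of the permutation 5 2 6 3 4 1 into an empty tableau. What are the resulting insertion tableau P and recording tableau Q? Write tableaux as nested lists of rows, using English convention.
P = [[1, 3, 4], [2, 6], [5]], Q = [[1, 3, 5], [2, 4], [6]]

Insert each entry of the permutation into P by Schensted row insertion, recording in Q the position of each new cell.

After inserting 5: P = [[5]].
After inserting 2: P = [[2], [5]].
After inserting 6: P = [[2, 6], [5]].
After inserting 3: P = [[2, 3], [5, 6]].
After inserting 4: P = [[2, 3, 4], [5, 6]].
After inserting 1: P = [[1, 3, 4], [2, 6], [5]].

So P = [[1, 3, 4], [2, 6], [5]], Q = [[1, 3, 5], [2, 4], [6]].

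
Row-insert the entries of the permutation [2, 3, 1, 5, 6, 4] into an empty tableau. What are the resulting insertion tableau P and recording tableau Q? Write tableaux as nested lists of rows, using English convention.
Insert each entry of the permutation into P by Schensted row insertion, recording in Q the position of each new cell.

Insert 2: appended to row 1. P = [[2]].
Insert 3: appended to row 1. P = [[2, 3]].
Insert 1: 1 bumps 2 from row 1; 2 starts row 2. P = [[1, 3], [2]].
Insert 5: appended to row 1. P = [[1, 3, 5], [2]].
Insert 6: appended to row 1. P = [[1, 3, 5, 6], [2]].
Insert 4: 4 bumps 5 from row 1; 5 appends to row 2. P = [[1, 3, 4, 6], [2, 5]].

So P = [[1, 3, 4, 6], [2, 5]], Q = [[1, 2, 4, 5], [3, 6]].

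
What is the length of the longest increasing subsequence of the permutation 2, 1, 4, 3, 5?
3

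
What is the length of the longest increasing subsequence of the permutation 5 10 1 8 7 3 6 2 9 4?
4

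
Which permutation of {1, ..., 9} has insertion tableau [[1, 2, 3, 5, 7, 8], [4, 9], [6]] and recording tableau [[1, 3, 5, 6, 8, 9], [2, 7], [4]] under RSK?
6 1 4 2 3 9 5 7 8

Reverse the RSK construction: for i from n down to 1, find the cell of Q containing i, remove the entry at that cell from P, and reverse-bump it up through P; the value ejected from row 1 is w(i).

Step i=9: Q has 9 at row 1, column 6; remove that cell from P, ejecting 8. So w(9) = 8. P is now [[1, 2, 3, 5, 7], [4, 9], [6]].
Step i=8: Q has 8 at row 1, column 5; remove that cell from P, ejecting 7. So w(8) = 7. P is now [[1, 2, 3, 5], [4, 9], [6]].
Step i=7: Q has 7 at row 2, column 2; remove 9 from row 2 of P and reverse-bump: 9 enters row 1 and ejects 5. So w(7) = 5. P is now [[1, 2, 3, 9], [4], [6]].
Step i=6: Q has 6 at row 1, column 4; remove that cell from P, ejecting 9. So w(6) = 9. P is now [[1, 2, 3], [4], [6]].
Step i=5: Q has 5 at row 1, column 3; remove that cell from P, ejecting 3. So w(5) = 3. P is now [[1, 2], [4], [6]].
Step i=4: Q has 4 at row 3, column 1; remove 6 from row 3 of P and reverse-bump: 6 enters row 2 and ejects 4; 4 enters row 1 and ejects 2. So w(4) = 2. P is now [[1, 4], [6]].
Step i=3: Q has 3 at row 1, column 2; remove that cell from P, ejecting 4. So w(3) = 4. P is now [[1], [6]].
Step i=2: Q has 2 at row 2, column 1; remove 6 from row 2 of P and reverse-bump: 6 enters row 1 and ejects 1. So w(2) = 1. P is now [[6]].
Step i=1: Q has 1 at row 1, column 1; remove that cell from P, ejecting 6. So w(1) = 6. P is now [].

So w = 6 1 4 2 3 9 5 7 8.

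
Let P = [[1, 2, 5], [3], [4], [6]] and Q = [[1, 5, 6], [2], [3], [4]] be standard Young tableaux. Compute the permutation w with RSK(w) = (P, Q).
Reverse the RSK construction: for i from n down to 1, find the cell of Q containing i, remove the entry at that cell from P, and reverse-bump it up through P; the value ejected from row 1 is w(i).

Step i=6: Q has 6 at row 1, column 3; remove that cell from P, ejecting 5. So w(6) = 5. P is now [[1, 2], [3], [4], [6]].
Step i=5: Q has 5 at row 1, column 2; remove that cell from P, ejecting 2. So w(5) = 2. P is now [[1], [3], [4], [6]].
Step i=4: Q has 4 at row 4, column 1; remove 6 from row 4 of P and reverse-bump: 6 enters row 3 and ejects 4; 4 enters row 2 and ejects 3; 3 enters row 1 and ejects 1. So w(4) = 1. P is now [[3], [4], [6]].
Step i=3: Q has 3 at row 3, column 1; remove 6 from row 3 of P and reverse-bump: 6 enters row 2 and ejects 4; 4 enters row 1 and ejects 3. So w(3) = 3. P is now [[4], [6]].
Step i=2: Q has 2 at row 2, column 1; remove 6 from row 2 of P and reverse-bump: 6 enters row 1 and ejects 4. So w(2) = 4. P is now [[6]].
Step i=1: Q has 1 at row 1, column 1; remove that cell from P, ejecting 6. So w(1) = 6. P is now [].

So w = 6 4 3 1 2 5.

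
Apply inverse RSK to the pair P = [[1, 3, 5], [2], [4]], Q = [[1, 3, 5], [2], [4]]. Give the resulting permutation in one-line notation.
4 2 3 1 5

Reverse the RSK construction: for i from n down to 1, find the cell of Q containing i, remove the entry at that cell from P, and reverse-bump it up through P; the value ejected from row 1 is w(i).

Step i=5: Q has 5 at row 1, column 3; remove that cell from P, ejecting 5. So w(5) = 5. P is now [[1, 3], [2], [4]].
Step i=4: Q has 4 at row 3, column 1; remove 4 from row 3 of P and reverse-bump: 4 enters row 2 and ejects 2; 2 enters row 1 and ejects 1. So w(4) = 1. P is now [[2, 3], [4]].
Step i=3: Q has 3 at row 1, column 2; remove that cell from P, ejecting 3. So w(3) = 3. P is now [[2], [4]].
Step i=2: Q has 2 at row 2, column 1; remove 4 from row 2 of P and reverse-bump: 4 enters row 1 and ejects 2. So w(2) = 2. P is now [[4]].
Step i=1: Q has 1 at row 1, column 1; remove that cell from P, ejecting 4. So w(1) = 4. P is now [].

So w = 4 2 3 1 5.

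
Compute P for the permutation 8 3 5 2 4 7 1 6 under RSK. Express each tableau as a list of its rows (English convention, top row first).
Insert 8: appended to row 1. P = [[8]].
Insert 3: 3 bumps 8 from row 1; 8 starts row 2. P = [[3], [8]].
Insert 5: appended to row 1. P = [[3, 5], [8]].
Insert 2: 2 bumps 3 from row 1; 3 bumps 8 from row 2; 8 starts row 3. P = [[2, 5], [3], [8]].
Insert 4: 4 bumps 5 from row 1; 5 appends to row 2. P = [[2, 4], [3, 5], [8]].
Insert 7: appended to row 1. P = [[2, 4, 7], [3, 5], [8]].
Insert 1: 1 bumps 2 from row 1; 2 bumps 3 from row 2; 3 bumps 8 from row 3; 8 starts row 4. P = [[1, 4, 7], [2, 5], [3], [8]].
Insert 6: 6 bumps 7 from row 1; 7 appends to row 2. P = [[1, 4, 6], [2, 5, 7], [3], [8]].

So P = [[1, 4, 6], [2, 5, 7], [3], [8]].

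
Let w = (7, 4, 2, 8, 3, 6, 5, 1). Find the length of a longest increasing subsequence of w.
3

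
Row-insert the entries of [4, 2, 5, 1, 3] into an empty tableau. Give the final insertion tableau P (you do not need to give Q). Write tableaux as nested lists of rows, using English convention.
After inserting 4: P = [[4]].
After inserting 2: P = [[2], [4]].
After inserting 5: P = [[2, 5], [4]].
After inserting 1: P = [[1, 5], [2], [4]].
After inserting 3: P = [[1, 3], [2, 5], [4]].

So P = [[1, 3], [2, 5], [4]].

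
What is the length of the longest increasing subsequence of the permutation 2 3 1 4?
3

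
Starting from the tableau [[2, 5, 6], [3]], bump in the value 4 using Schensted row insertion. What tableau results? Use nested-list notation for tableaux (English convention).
In row 1, 4 replaces 5 (the leftmost entry greater than 4); 5 is bumped to row 2. 5 is appended to row 2. The new tableau is [[2, 4, 6], [3, 5]].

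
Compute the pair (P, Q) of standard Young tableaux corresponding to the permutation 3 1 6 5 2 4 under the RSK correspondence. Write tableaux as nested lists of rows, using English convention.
Insert each entry of the permutation into P by Schensted row insertion, recording in Q the position of each new cell.

Insert 3: appended to row 1. P = [[3]].
Insert 1: 1 bumps 3 from row 1; 3 starts row 2. P = [[1], [3]].
Insert 6: appended to row 1. P = [[1, 6], [3]].
Insert 5: 5 bumps 6 from row 1; 6 appends to row 2. P = [[1, 5], [3, 6]].
Insert 2: 2 bumps 5 from row 1; 5 bumps 6 from row 2; 6 starts row 3. P = [[1, 2], [3, 5], [6]].
Insert 4: appended to row 1. P = [[1, 2, 4], [3, 5], [6]].

So P = [[1, 2, 4], [3, 5], [6]], Q = [[1, 3, 6], [2, 4], [5]].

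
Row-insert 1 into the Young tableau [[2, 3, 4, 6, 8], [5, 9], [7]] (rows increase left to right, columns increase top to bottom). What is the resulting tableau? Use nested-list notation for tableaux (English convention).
[[1, 3, 4, 6, 8], [2, 9], [5], [7]]

In row 1, 1 replaces 2 (the leftmost entry greater than 1); 2 is bumped to row 2. In row 2, 2 replaces 5 (the leftmost entry greater than 2); 5 is bumped to row 3. In row 3, 5 replaces 7 (the leftmost entry greater than 5); 7 is bumped to row 4. 7 starts a new row 4. The new tableau is [[1, 3, 4, 6, 8], [2, 9], [5], [7]].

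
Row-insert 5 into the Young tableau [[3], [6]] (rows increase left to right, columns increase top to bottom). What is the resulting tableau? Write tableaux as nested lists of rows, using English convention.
5 is larger than every entry of row 1, so it is appended to row 1. The new tableau is [[3, 5], [6]].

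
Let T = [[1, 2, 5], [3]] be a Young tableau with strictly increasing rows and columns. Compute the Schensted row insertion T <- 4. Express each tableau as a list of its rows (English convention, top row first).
[[1, 2, 4], [3, 5]]

In row 1, 4 replaces 5 (the leftmost entry greater than 4); 5 is bumped to row 2. 5 is appended to row 2. The new tableau is [[1, 2, 4], [3, 5]].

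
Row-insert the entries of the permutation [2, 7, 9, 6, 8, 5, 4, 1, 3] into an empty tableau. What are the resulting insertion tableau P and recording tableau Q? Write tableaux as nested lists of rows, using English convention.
Insert each entry of the permutation into P by Schensted row insertion, recording in Q the position of each new cell.

Insert 2: appended to row 1. P = [[2]], Q = [[1]].
Insert 7: appended to row 1. P = [[2, 7]], Q = [[1, 2]].
Insert 9: appended to row 1. P = [[2, 7, 9]], Q = [[1, 2, 3]].
Insert 6: 6 bumps 7 from row 1; 7 starts row 2. P = [[2, 6, 9], [7]], Q = [[1, 2, 3], [4]].
Insert 8: 8 bumps 9 from row 1; 9 appends to row 2. P = [[2, 6, 8], [7, 9]], Q = [[1, 2, 3], [4, 5]].
Insert 5: 5 bumps 6 from row 1; 6 bumps 7 from row 2; 7 starts row 3. P = [[2, 5, 8], [6, 9], [7]], Q = [[1, 2, 3], [4, 5], [6]].
Insert 4: 4 bumps 5 from row 1; 5 bumps 6 from row 2; 6 bumps 7 from row 3; 7 starts row 4. P = [[2, 4, 8], [5, 9], [6], [7]], Q = [[1, 2, 3], [4, 5], [6], [7]].
Insert 1: 1 bumps 2 from row 1; 2 bumps 5 from row 2; 5 bumps 6 from row 3; 6 bumps 7 from row 4; 7 starts row 5. P = [[1, 4, 8], [2, 9], [5], [6], [7]], Q = [[1, 2, 3], [4, 5], [6], [7], [8]].
Insert 3: 3 bumps 4 from row 1; 4 bumps 9 from row 2; 9 appends to row 3. P = [[1, 3, 8], [2, 4], [5, 9], [6], [7]], Q = [[1, 2, 3], [4, 5], [6, 9], [7], [8]].

So P = [[1, 3, 8], [2, 4], [5, 9], [6], [7]], Q = [[1, 2, 3], [4, 5], [6, 9], [7], [8]].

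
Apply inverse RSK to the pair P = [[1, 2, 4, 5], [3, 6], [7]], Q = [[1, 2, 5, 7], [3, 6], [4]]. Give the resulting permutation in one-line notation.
Reverse the RSK construction: for i from n down to 1, find the cell of Q containing i, remove the entry at that cell from P, and reverse-bump it up through P; the value ejected from row 1 is w(i).

Step i=7: Q has 7 at row 1, column 4; remove that cell from P, ejecting 5. So w(7) = 5. P is now [[1, 2, 4], [3, 6], [7]].
Step i=6: Q has 6 at row 2, column 2; remove 6 from row 2 of P and reverse-bump: 6 enters row 1 and ejects 4. So w(6) = 4. P is now [[1, 2, 6], [3], [7]].
Step i=5: Q has 5 at row 1, column 3; remove that cell from P, ejecting 6. So w(5) = 6. P is now [[1, 2], [3], [7]].
Step i=4: Q has 4 at row 3, column 1; remove 7 from row 3 of P and reverse-bump: 7 enters row 2 and ejects 3; 3 enters row 1 and ejects 2. So w(4) = 2. P is now [[1, 3], [7]].
Step i=3: Q has 3 at row 2, column 1; remove 7 from row 2 of P and reverse-bump: 7 enters row 1 and ejects 3. So w(3) = 3. P is now [[1, 7]].
Step i=2: Q has 2 at row 1, column 2; remove that cell from P, ejecting 7. So w(2) = 7. P is now [[1]].
Step i=1: Q has 1 at row 1, column 1; remove that cell from P, ejecting 1. So w(1) = 1. P is now [].

So w = 1 7 3 2 6 4 5.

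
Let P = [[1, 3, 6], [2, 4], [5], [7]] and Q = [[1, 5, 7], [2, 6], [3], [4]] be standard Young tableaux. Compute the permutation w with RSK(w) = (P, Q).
7 5 2 1 4 3 6

Reverse the RSK construction: for i from n down to 1, find the cell of Q containing i, remove the entry at that cell from P, and reverse-bump it up through P; the value ejected from row 1 is w(i).

Step i=7: Q has 7 at row 1, column 3; remove that cell from P, ejecting 6. So w(7) = 6. P is now [[1, 3], [2, 4], [5], [7]].
Step i=6: Q has 6 at row 2, column 2; remove 4 from row 2 of P and reverse-bump: 4 enters row 1 and ejects 3. So w(6) = 3. P is now [[1, 4], [2], [5], [7]].
Step i=5: Q has 5 at row 1, column 2; remove that cell from P, ejecting 4. So w(5) = 4. P is now [[1], [2], [5], [7]].
Step i=4: Q has 4 at row 4, column 1; remove 7 from row 4 of P and reverse-bump: 7 enters row 3 and ejects 5; 5 enters row 2 and ejects 2; 2 enters row 1 and ejects 1. So w(4) = 1. P is now [[2], [5], [7]].
Step i=3: Q has 3 at row 3, column 1; remove 7 from row 3 of P and reverse-bump: 7 enters row 2 and ejects 5; 5 enters row 1 and ejects 2. So w(3) = 2. P is now [[5], [7]].
Step i=2: Q has 2 at row 2, column 1; remove 7 from row 2 of P and reverse-bump: 7 enters row 1 and ejects 5. So w(2) = 5. P is now [[7]].
Step i=1: Q has 1 at row 1, column 1; remove that cell from P, ejecting 7. So w(1) = 7. P is now [].

So w = 7 5 2 1 4 3 6.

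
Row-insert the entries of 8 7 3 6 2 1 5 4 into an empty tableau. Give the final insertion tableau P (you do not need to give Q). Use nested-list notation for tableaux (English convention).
After inserting 8: P = [[8]].
After inserting 7: P = [[7], [8]].
After inserting 3: P = [[3], [7], [8]].
After inserting 6: P = [[3, 6], [7], [8]].
After inserting 2: P = [[2, 6], [3], [7], [8]].
After inserting 1: P = [[1, 6], [2], [3], [7], [8]].
After inserting 5: P = [[1, 5], [2, 6], [3], [7], [8]].
After inserting 4: P = [[1, 4], [2, 5], [3, 6], [7], [8]].

So P = [[1, 4], [2, 5], [3, 6], [7], [8]].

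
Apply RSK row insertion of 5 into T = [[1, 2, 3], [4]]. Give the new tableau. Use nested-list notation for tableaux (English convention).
[[1, 2, 3, 5], [4]]

5 is larger than every entry of row 1, so it is appended to row 1. The new tableau is [[1, 2, 3, 5], [4]].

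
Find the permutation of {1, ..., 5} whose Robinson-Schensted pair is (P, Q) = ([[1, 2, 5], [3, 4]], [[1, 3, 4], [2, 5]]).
Reverse the RSK construction: for i from n down to 1, find the cell of Q containing i, remove the entry at that cell from P, and reverse-bump it up through P; the value ejected from row 1 is w(i).

Step i=5: Q has 5 at row 2, column 2; remove 4 from row 2 of P and reverse-bump: 4 enters row 1 and ejects 2. So w(5) = 2. P is now [[1, 4, 5], [3]].
Step i=4: Q has 4 at row 1, column 3; remove that cell from P, ejecting 5. So w(4) = 5. P is now [[1, 4], [3]].
Step i=3: Q has 3 at row 1, column 2; remove that cell from P, ejecting 4. So w(3) = 4. P is now [[1], [3]].
Step i=2: Q has 2 at row 2, column 1; remove 3 from row 2 of P and reverse-bump: 3 enters row 1 and ejects 1. So w(2) = 1. P is now [[3]].
Step i=1: Q has 1 at row 1, column 1; remove that cell from P, ejecting 3. So w(1) = 3. P is now [].

So w = 3 1 4 5 2.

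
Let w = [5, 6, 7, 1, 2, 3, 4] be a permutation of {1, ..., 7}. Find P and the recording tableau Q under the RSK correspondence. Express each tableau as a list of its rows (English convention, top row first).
P = [[1, 2, 3, 4], [5, 6, 7]], Q = [[1, 2, 3, 7], [4, 5, 6]]

Insert each entry of the permutation into P by Schensted row insertion, recording in Q the position of each new cell.

Insert 5: appended to row 1. P = [[5]].
Insert 6: appended to row 1. P = [[5, 6]].
Insert 7: appended to row 1. P = [[5, 6, 7]].
Insert 1: 1 bumps 5 from row 1; 5 starts row 2. P = [[1, 6, 7], [5]].
Insert 2: 2 bumps 6 from row 1; 6 appends to row 2. P = [[1, 2, 7], [5, 6]].
Insert 3: 3 bumps 7 from row 1; 7 appends to row 2. P = [[1, 2, 3], [5, 6, 7]].
Insert 4: appended to row 1. P = [[1, 2, 3, 4], [5, 6, 7]].

So P = [[1, 2, 3, 4], [5, 6, 7]], Q = [[1, 2, 3, 7], [4, 5, 6]].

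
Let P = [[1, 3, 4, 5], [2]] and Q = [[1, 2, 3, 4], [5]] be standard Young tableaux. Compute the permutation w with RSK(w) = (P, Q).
2 3 4 5 1

Reverse RSK: for i = n, n-1, ..., 1, locate i in Q, remove the corresponding corner cell from P, and reverse-bump its entry up through P; the value ejected from row 1 is w(i).

So w = 2 3 4 5 1.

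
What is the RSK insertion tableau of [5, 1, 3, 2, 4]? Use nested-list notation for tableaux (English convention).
P = [[1, 2, 4], [3], [5]]

After inserting 5: P = [[5]].
After inserting 1: P = [[1], [5]].
After inserting 3: P = [[1, 3], [5]].
After inserting 2: P = [[1, 2], [3], [5]].
After inserting 4: P = [[1, 2, 4], [3], [5]].

So P = [[1, 2, 4], [3], [5]].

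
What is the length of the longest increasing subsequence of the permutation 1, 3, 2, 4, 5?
4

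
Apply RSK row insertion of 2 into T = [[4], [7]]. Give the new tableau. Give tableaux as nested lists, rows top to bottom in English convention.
In row 1, 2 replaces 4 (the leftmost entry greater than 2); 4 is bumped to row 2. In row 2, 4 replaces 7 (the leftmost entry greater than 4); 7 is bumped to row 3. 7 starts a new row 3. The new tableau is [[2], [4], [7]].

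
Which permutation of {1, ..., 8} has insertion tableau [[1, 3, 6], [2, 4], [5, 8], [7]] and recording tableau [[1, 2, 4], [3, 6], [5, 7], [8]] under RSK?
Reverse the RSK construction: for i from n down to 1, find the cell of Q containing i, remove the entry at that cell from P, and reverse-bump it up through P; the value ejected from row 1 is w(i).

Step i=8: Q has 8 at row 4, column 1; remove 7 from row 4 of P and reverse-bump: 7 enters row 3 and ejects 5; 5 enters row 2 and ejects 4; 4 enters row 1 and ejects 3. So w(8) = 3. P is now [[1, 4, 6], [2, 5], [7, 8]].
Step i=7: Q has 7 at row 3, column 2; remove 8 from row 3 of P and reverse-bump: 8 enters row 2 and ejects 5; 5 enters row 1 and ejects 4. So w(7) = 4. P is now [[1, 5, 6], [2, 8], [7]].
Step i=6: Q has 6 at row 2, column 2; remove 8 from row 2 of P and reverse-bump: 8 enters row 1 and ejects 6. So w(6) = 6. P is now [[1, 5, 8], [2], [7]].
Step i=5: Q has 5 at row 3, column 1; remove 7 from row 3 of P and reverse-bump: 7 enters row 2 and ejects 2; 2 enters row 1 and ejects 1. So w(5) = 1. P is now [[2, 5, 8], [7]].
Step i=4: Q has 4 at row 1, column 3; remove that cell from P, ejecting 8. So w(4) = 8. P is now [[2, 5], [7]].
Step i=3: Q has 3 at row 2, column 1; remove 7 from row 2 of P and reverse-bump: 7 enters row 1 and ejects 5. So w(3) = 5. P is now [[2, 7]].
Step i=2: Q has 2 at row 1, column 2; remove that cell from P, ejecting 7. So w(2) = 7. P is now [[2]].
Step i=1: Q has 1 at row 1, column 1; remove that cell from P, ejecting 2. So w(1) = 2. P is now [].

So w = 2 7 5 8 1 6 4 3.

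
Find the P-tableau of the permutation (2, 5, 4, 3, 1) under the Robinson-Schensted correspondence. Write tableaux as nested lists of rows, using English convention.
Insert 2: appended to row 1. P = [[2]].
Insert 5: appended to row 1. P = [[2, 5]].
Insert 4: 4 bumps 5 from row 1; 5 starts row 2. P = [[2, 4], [5]].
Insert 3: 3 bumps 4 from row 1; 4 bumps 5 from row 2; 5 starts row 3. P = [[2, 3], [4], [5]].
Insert 1: 1 bumps 2 from row 1; 2 bumps 4 from row 2; 4 bumps 5 from row 3; 5 starts row 4. P = [[1, 3], [2], [4], [5]].

So P = [[1, 3], [2], [4], [5]].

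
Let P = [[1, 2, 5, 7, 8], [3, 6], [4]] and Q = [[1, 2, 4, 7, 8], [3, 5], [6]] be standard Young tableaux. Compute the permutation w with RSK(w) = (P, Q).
Reverse the RSK construction: for i from n down to 1, find the cell of Q containing i, remove the entry at that cell from P, and reverse-bump it up through P; the value ejected from row 1 is w(i).

Step i=8: Q has 8 at row 1, column 5; remove that cell from P, ejecting 8. So w(8) = 8. P is now [[1, 2, 5, 7], [3, 6], [4]].
Step i=7: Q has 7 at row 1, column 4; remove that cell from P, ejecting 7. So w(7) = 7. P is now [[1, 2, 5], [3, 6], [4]].
Step i=6: Q has 6 at row 3, column 1; remove 4 from row 3 of P and reverse-bump: 4 enters row 2 and ejects 3; 3 enters row 1 and ejects 2. So w(6) = 2. P is now [[1, 3, 5], [4, 6]].
Step i=5: Q has 5 at row 2, column 2; remove 6 from row 2 of P and reverse-bump: 6 enters row 1 and ejects 5. So w(5) = 5. P is now [[1, 3, 6], [4]].
Step i=4: Q has 4 at row 1, column 3; remove that cell from P, ejecting 6. So w(4) = 6. P is now [[1, 3], [4]].
Step i=3: Q has 3 at row 2, column 1; remove 4 from row 2 of P and reverse-bump: 4 enters row 1 and ejects 3. So w(3) = 3. P is now [[1, 4]].
Step i=2: Q has 2 at row 1, column 2; remove that cell from P, ejecting 4. So w(2) = 4. P is now [[1]].
Step i=1: Q has 1 at row 1, column 1; remove that cell from P, ejecting 1. So w(1) = 1. P is now [].

So w = 1 4 3 6 5 2 7 8.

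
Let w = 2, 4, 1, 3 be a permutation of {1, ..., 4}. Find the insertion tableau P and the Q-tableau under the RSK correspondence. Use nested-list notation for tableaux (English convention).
P = [[1, 3], [2, 4]], Q = [[1, 2], [3, 4]]

Insert each entry of the permutation into P by Schensted row insertion, recording in Q the position of each new cell.

Insert 2: appended to row 1. P = [[2]].
Insert 4: appended to row 1. P = [[2, 4]].
Insert 1: 1 bumps 2 from row 1; 2 starts row 2. P = [[1, 4], [2]].
Insert 3: 3 bumps 4 from row 1; 4 appends to row 2. P = [[1, 3], [2, 4]].

So P = [[1, 3], [2, 4]], Q = [[1, 2], [3, 4]].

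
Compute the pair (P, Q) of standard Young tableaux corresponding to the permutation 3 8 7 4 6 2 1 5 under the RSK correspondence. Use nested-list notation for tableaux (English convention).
Insert each entry of the permutation into P by Schensted row insertion, recording in Q the position of each new cell.

After inserting 3: P = [[3]].
After inserting 8: P = [[3, 8]].
After inserting 7: P = [[3, 7], [8]].
After inserting 4: P = [[3, 4], [7], [8]].
After inserting 6: P = [[3, 4, 6], [7], [8]].
After inserting 2: P = [[2, 4, 6], [3], [7], [8]].
After inserting 1: P = [[1, 4, 6], [2], [3], [7], [8]].
After inserting 5: P = [[1, 4, 5], [2, 6], [3], [7], [8]].

So P = [[1, 4, 5], [2, 6], [3], [7], [8]], Q = [[1, 2, 5], [3, 8], [4], [6], [7]].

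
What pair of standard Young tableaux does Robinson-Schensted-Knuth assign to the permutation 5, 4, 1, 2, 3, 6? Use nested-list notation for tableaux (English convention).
P = [[1, 2, 3, 6], [4], [5]], Q = [[1, 4, 5, 6], [2], [3]]

Insert each entry of the permutation into P by Schensted row insertion, recording in Q the position of each new cell.

Insert 5: appended to row 1. P = [[5]].
Insert 4: 4 bumps 5 from row 1; 5 starts row 2. P = [[4], [5]].
Insert 1: 1 bumps 4 from row 1; 4 bumps 5 from row 2; 5 starts row 3. P = [[1], [4], [5]].
Insert 2: appended to row 1. P = [[1, 2], [4], [5]].
Insert 3: appended to row 1. P = [[1, 2, 3], [4], [5]].
Insert 6: appended to row 1. P = [[1, 2, 3, 6], [4], [5]].

So P = [[1, 2, 3, 6], [4], [5]], Q = [[1, 4, 5, 6], [2], [3]].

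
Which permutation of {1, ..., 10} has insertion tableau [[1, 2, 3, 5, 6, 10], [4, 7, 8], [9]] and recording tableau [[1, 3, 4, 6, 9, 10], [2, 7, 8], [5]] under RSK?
9 1 4 7 2 8 3 5 6 10

Reverse the RSK construction: for i from n down to 1, find the cell of Q containing i, remove the entry at that cell from P, and reverse-bump it up through P; the value ejected from row 1 is w(i).

Step i=10: Q has 10 at row 1, column 6; remove that cell from P, ejecting 10. So w(10) = 10. P is now [[1, 2, 3, 5, 6], [4, 7, 8], [9]].
Step i=9: Q has 9 at row 1, column 5; remove that cell from P, ejecting 6. So w(9) = 6. P is now [[1, 2, 3, 5], [4, 7, 8], [9]].
Step i=8: Q has 8 at row 2, column 3; remove 8 from row 2 of P and reverse-bump: 8 enters row 1 and ejects 5. So w(8) = 5. P is now [[1, 2, 3, 8], [4, 7], [9]].
Step i=7: Q has 7 at row 2, column 2; remove 7 from row 2 of P and reverse-bump: 7 enters row 1 and ejects 3. So w(7) = 3. P is now [[1, 2, 7, 8], [4], [9]].
Step i=6: Q has 6 at row 1, column 4; remove that cell from P, ejecting 8. So w(6) = 8. P is now [[1, 2, 7], [4], [9]].
Step i=5: Q has 5 at row 3, column 1; remove 9 from row 3 of P and reverse-bump: 9 enters row 2 and ejects 4; 4 enters row 1 and ejects 2. So w(5) = 2. P is now [[1, 4, 7], [9]].
Step i=4: Q has 4 at row 1, column 3; remove that cell from P, ejecting 7. So w(4) = 7. P is now [[1, 4], [9]].
Step i=3: Q has 3 at row 1, column 2; remove that cell from P, ejecting 4. So w(3) = 4. P is now [[1], [9]].
Step i=2: Q has 2 at row 2, column 1; remove 9 from row 2 of P and reverse-bump: 9 enters row 1 and ejects 1. So w(2) = 1. P is now [[9]].
Step i=1: Q has 1 at row 1, column 1; remove that cell from P, ejecting 9. So w(1) = 9. P is now [].

So w = 9 1 4 7 2 8 3 5 6 10.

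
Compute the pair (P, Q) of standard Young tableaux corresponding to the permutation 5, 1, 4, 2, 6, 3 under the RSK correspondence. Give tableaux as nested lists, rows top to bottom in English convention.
Insert each entry of the permutation into P by Schensted row insertion, recording in Q the position of each new cell.

After inserting 5: P = [[5]].
After inserting 1: P = [[1], [5]].
After inserting 4: P = [[1, 4], [5]].
After inserting 2: P = [[1, 2], [4], [5]].
After inserting 6: P = [[1, 2, 6], [4], [5]].
After inserting 3: P = [[1, 2, 3], [4, 6], [5]].

So P = [[1, 2, 3], [4, 6], [5]], Q = [[1, 3, 5], [2, 6], [4]].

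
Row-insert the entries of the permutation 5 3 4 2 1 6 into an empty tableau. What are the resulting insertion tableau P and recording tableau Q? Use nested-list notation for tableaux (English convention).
P = [[1, 4, 6], [2], [3], [5]], Q = [[1, 3, 6], [2], [4], [5]]

Insert each entry of the permutation into P by Schensted row insertion, recording in Q the position of each new cell.

Insert 5: appended to row 1. P = [[5]], Q = [[1]].
Insert 3: 3 bumps 5 from row 1; 5 starts row 2. P = [[3], [5]], Q = [[1], [2]].
Insert 4: appended to row 1. P = [[3, 4], [5]], Q = [[1, 3], [2]].
Insert 2: 2 bumps 3 from row 1; 3 bumps 5 from row 2; 5 starts row 3. P = [[2, 4], [3], [5]], Q = [[1, 3], [2], [4]].
Insert 1: 1 bumps 2 from row 1; 2 bumps 3 from row 2; 3 bumps 5 from row 3; 5 starts row 4. P = [[1, 4], [2], [3], [5]], Q = [[1, 3], [2], [4], [5]].
Insert 6: appended to row 1. P = [[1, 4, 6], [2], [3], [5]], Q = [[1, 3, 6], [2], [4], [5]].

So P = [[1, 4, 6], [2], [3], [5]], Q = [[1, 3, 6], [2], [4], [5]].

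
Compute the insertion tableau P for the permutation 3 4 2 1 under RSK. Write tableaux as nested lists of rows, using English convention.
P = [[1, 4], [2], [3]]

After inserting 3: P = [[3]].
After inserting 4: P = [[3, 4]].
After inserting 2: P = [[2, 4], [3]].
After inserting 1: P = [[1, 4], [2], [3]].

So P = [[1, 4], [2], [3]].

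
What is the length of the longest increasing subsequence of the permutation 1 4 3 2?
2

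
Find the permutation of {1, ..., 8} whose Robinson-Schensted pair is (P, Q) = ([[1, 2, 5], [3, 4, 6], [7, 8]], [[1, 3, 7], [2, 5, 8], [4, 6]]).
Reverse the RSK construction: for i from n down to 1, find the cell of Q containing i, remove the entry at that cell from P, and reverse-bump it up through P; the value ejected from row 1 is w(i).

Step i=8: Q has 8 at row 2, column 3; remove 6 from row 2 of P and reverse-bump: 6 enters row 1 and ejects 5. So w(8) = 5. P is now [[1, 2, 6], [3, 4], [7, 8]].
Step i=7: Q has 7 at row 1, column 3; remove that cell from P, ejecting 6. So w(7) = 6. P is now [[1, 2], [3, 4], [7, 8]].
Step i=6: Q has 6 at row 3, column 2; remove 8 from row 3 of P and reverse-bump: 8 enters row 2 and ejects 4; 4 enters row 1 and ejects 2. So w(6) = 2. P is now [[1, 4], [3, 8], [7]].
Step i=5: Q has 5 at row 2, column 2; remove 8 from row 2 of P and reverse-bump: 8 enters row 1 and ejects 4. So w(5) = 4. P is now [[1, 8], [3], [7]].
Step i=4: Q has 4 at row 3, column 1; remove 7 from row 3 of P and reverse-bump: 7 enters row 2 and ejects 3; 3 enters row 1 and ejects 1. So w(4) = 1. P is now [[3, 8], [7]].
Step i=3: Q has 3 at row 1, column 2; remove that cell from P, ejecting 8. So w(3) = 8. P is now [[3], [7]].
Step i=2: Q has 2 at row 2, column 1; remove 7 from row 2 of P and reverse-bump: 7 enters row 1 and ejects 3. So w(2) = 3. P is now [[7]].
Step i=1: Q has 1 at row 1, column 1; remove that cell from P, ejecting 7. So w(1) = 7. P is now [].

So w = 7 3 8 1 4 2 6 5.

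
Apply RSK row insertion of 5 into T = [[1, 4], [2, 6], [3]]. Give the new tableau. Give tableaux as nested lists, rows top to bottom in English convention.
5 is larger than every entry of row 1, so it is appended to row 1. The new tableau is [[1, 4, 5], [2, 6], [3]].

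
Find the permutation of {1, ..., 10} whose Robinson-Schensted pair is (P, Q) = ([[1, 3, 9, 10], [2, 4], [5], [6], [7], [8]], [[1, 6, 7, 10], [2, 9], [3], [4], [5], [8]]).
8 7 6 5 2 4 9 1 3 10

Reverse RSK: for i = n, n-1, ..., 1, locate i in Q, remove the corresponding corner cell from P, and reverse-bump its entry up through P; the value ejected from row 1 is w(i).

So w = 8 7 6 5 2 4 9 1 3 10.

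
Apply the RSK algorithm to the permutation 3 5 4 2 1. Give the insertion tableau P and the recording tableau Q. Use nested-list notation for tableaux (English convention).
P = [[1, 4], [2], [3], [5]], Q = [[1, 2], [3], [4], [5]]

Insert each entry of the permutation into P by Schensted row insertion, recording in Q the position of each new cell.

Insert 3: appended to row 1. P = [[3]].
Insert 5: appended to row 1. P = [[3, 5]].
Insert 4: 4 bumps 5 from row 1; 5 starts row 2. P = [[3, 4], [5]].
Insert 2: 2 bumps 3 from row 1; 3 bumps 5 from row 2; 5 starts row 3. P = [[2, 4], [3], [5]].
Insert 1: 1 bumps 2 from row 1; 2 bumps 3 from row 2; 3 bumps 5 from row 3; 5 starts row 4. P = [[1, 4], [2], [3], [5]].

So P = [[1, 4], [2], [3], [5]], Q = [[1, 2], [3], [4], [5]].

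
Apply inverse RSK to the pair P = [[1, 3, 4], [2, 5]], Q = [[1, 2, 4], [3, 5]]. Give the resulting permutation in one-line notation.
2 3 1 5 4

Reverse the RSK construction: for i from n down to 1, find the cell of Q containing i, remove the entry at that cell from P, and reverse-bump it up through P; the value ejected from row 1 is w(i).

Step i=5: Q has 5 at row 2, column 2; remove 5 from row 2 of P and reverse-bump: 5 enters row 1 and ejects 4. So w(5) = 4. P is now [[1, 3, 5], [2]].
Step i=4: Q has 4 at row 1, column 3; remove that cell from P, ejecting 5. So w(4) = 5. P is now [[1, 3], [2]].
Step i=3: Q has 3 at row 2, column 1; remove 2 from row 2 of P and reverse-bump: 2 enters row 1 and ejects 1. So w(3) = 1. P is now [[2, 3]].
Step i=2: Q has 2 at row 1, column 2; remove that cell from P, ejecting 3. So w(2) = 3. P is now [[2]].
Step i=1: Q has 1 at row 1, column 1; remove that cell from P, ejecting 2. So w(1) = 2. P is now [].

So w = 2 3 1 5 4.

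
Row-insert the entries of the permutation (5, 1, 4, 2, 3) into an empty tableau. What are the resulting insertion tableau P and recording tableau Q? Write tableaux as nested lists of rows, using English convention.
Insert each entry of the permutation into P by Schensted row insertion, recording in Q the position of each new cell.

Insert 5: appended to row 1. P = [[5]].
Insert 1: 1 bumps 5 from row 1; 5 starts row 2. P = [[1], [5]].
Insert 4: appended to row 1. P = [[1, 4], [5]].
Insert 2: 2 bumps 4 from row 1; 4 bumps 5 from row 2; 5 starts row 3. P = [[1, 2], [4], [5]].
Insert 3: appended to row 1. P = [[1, 2, 3], [4], [5]].

So P = [[1, 2, 3], [4], [5]], Q = [[1, 3, 5], [2], [4]].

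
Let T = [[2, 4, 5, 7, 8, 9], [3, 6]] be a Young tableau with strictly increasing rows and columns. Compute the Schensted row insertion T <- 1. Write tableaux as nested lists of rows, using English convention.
In row 1, 1 replaces 2 (the leftmost entry greater than 1); 2 is bumped to row 2. In row 2, 2 replaces 3 (the leftmost entry greater than 2); 3 is bumped to row 3. 3 starts a new row 3. The new tableau is [[1, 4, 5, 7, 8, 9], [2, 6], [3]].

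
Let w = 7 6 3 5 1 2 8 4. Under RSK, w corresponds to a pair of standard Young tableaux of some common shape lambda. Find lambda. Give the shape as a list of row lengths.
Row-insert each entry into an empty tableau.

After inserting 7: P = [[7]].
After inserting 6: P = [[6], [7]].
After inserting 3: P = [[3], [6], [7]].
After inserting 5: P = [[3, 5], [6], [7]].
After inserting 1: P = [[1, 5], [3], [6], [7]].
After inserting 2: P = [[1, 2], [3, 5], [6], [7]].
After inserting 8: P = [[1, 2, 8], [3, 5], [6], [7]].
After inserting 4: P = [[1, 2, 4], [3, 5, 8], [6], [7]].

The final insertion tableau P = [[1, 2, 4], [3, 5, 8], [6], [7]] has shape [3, 3, 1, 1].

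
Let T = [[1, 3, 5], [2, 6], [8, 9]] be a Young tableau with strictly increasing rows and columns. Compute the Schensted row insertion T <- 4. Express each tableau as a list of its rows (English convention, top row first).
In row 1, 4 replaces 5 (the leftmost entry greater than 4); 5 is bumped to row 2. In row 2, 5 replaces 6 (the leftmost entry greater than 5); 6 is bumped to row 3. In row 3, 6 replaces 8 (the leftmost entry greater than 6); 8 is bumped to row 4. 8 starts a new row 4. The new tableau is [[1, 3, 4], [2, 5], [6, 9], [8]].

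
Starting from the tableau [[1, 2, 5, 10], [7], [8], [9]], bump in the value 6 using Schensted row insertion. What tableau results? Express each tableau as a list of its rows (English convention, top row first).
[[1, 2, 5, 6], [7, 10], [8], [9]]

In row 1, 6 replaces 10 (the leftmost entry greater than 6); 10 is bumped to row 2. 10 is appended to row 2. The new tableau is [[1, 2, 5, 6], [7, 10], [8], [9]].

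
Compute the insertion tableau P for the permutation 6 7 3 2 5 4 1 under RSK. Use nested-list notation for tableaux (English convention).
Insert 6: appended to row 1. P = [[6]].
Insert 7: appended to row 1. P = [[6, 7]].
Insert 3: 3 bumps 6 from row 1; 6 starts row 2. P = [[3, 7], [6]].
Insert 2: 2 bumps 3 from row 1; 3 bumps 6 from row 2; 6 starts row 3. P = [[2, 7], [3], [6]].
Insert 5: 5 bumps 7 from row 1; 7 appends to row 2. P = [[2, 5], [3, 7], [6]].
Insert 4: 4 bumps 5 from row 1; 5 bumps 7 from row 2; 7 appends to row 3. P = [[2, 4], [3, 5], [6, 7]].
Insert 1: 1 bumps 2 from row 1; 2 bumps 3 from row 2; 3 bumps 6 from row 3; 6 starts row 4. P = [[1, 4], [2, 5], [3, 7], [6]].

So P = [[1, 4], [2, 5], [3, 7], [6]].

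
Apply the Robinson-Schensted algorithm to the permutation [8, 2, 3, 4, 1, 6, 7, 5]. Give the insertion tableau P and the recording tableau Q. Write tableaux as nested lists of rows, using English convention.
P = [[1, 3, 4, 5, 7], [2, 6], [8]], Q = [[1, 3, 4, 6, 7], [2, 8], [5]]

Insert each entry of the permutation into P by Schensted row insertion, recording in Q the position of each new cell.

Insert 8: appended to row 1. P = [[8]], Q = [[1]].
Insert 2: 2 bumps 8 from row 1; 8 starts row 2. P = [[2], [8]], Q = [[1], [2]].
Insert 3: appended to row 1. P = [[2, 3], [8]], Q = [[1, 3], [2]].
Insert 4: appended to row 1. P = [[2, 3, 4], [8]], Q = [[1, 3, 4], [2]].
Insert 1: 1 bumps 2 from row 1; 2 bumps 8 from row 2; 8 starts row 3. P = [[1, 3, 4], [2], [8]], Q = [[1, 3, 4], [2], [5]].
Insert 6: appended to row 1. P = [[1, 3, 4, 6], [2], [8]], Q = [[1, 3, 4, 6], [2], [5]].
Insert 7: appended to row 1. P = [[1, 3, 4, 6, 7], [2], [8]], Q = [[1, 3, 4, 6, 7], [2], [5]].
Insert 5: 5 bumps 6 from row 1; 6 appends to row 2. P = [[1, 3, 4, 5, 7], [2, 6], [8]], Q = [[1, 3, 4, 6, 7], [2, 8], [5]].

So P = [[1, 3, 4, 5, 7], [2, 6], [8]], Q = [[1, 3, 4, 6, 7], [2, 8], [5]].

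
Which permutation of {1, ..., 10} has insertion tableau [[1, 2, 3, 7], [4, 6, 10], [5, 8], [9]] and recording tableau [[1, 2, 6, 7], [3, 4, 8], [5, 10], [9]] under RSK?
Reverse the RSK construction: for i from n down to 1, find the cell of Q containing i, remove the entry at that cell from P, and reverse-bump it up through P; the value ejected from row 1 is w(i).

Step i=10: Q has 10 at row 3, column 2; remove 8 from row 3 of P and reverse-bump: 8 enters row 2 and ejects 6; 6 enters row 1 and ejects 3. So w(10) = 3. P is now [[1, 2, 6, 7], [4, 8, 10], [5], [9]].
Step i=9: Q has 9 at row 4, column 1; remove 9 from row 4 of P and reverse-bump: 9 enters row 3 and ejects 5; 5 enters row 2 and ejects 4; 4 enters row 1 and ejects 2. So w(9) = 2. P is now [[1, 4, 6, 7], [5, 8, 10], [9]].
Step i=8: Q has 8 at row 2, column 3; remove 10 from row 2 of P and reverse-bump: 10 enters row 1 and ejects 7. So w(8) = 7. P is now [[1, 4, 6, 10], [5, 8], [9]].
Step i=7: Q has 7 at row 1, column 4; remove that cell from P, ejecting 10. So w(7) = 10. P is now [[1, 4, 6], [5, 8], [9]].
Step i=6: Q has 6 at row 1, column 3; remove that cell from P, ejecting 6. So w(6) = 6. P is now [[1, 4], [5, 8], [9]].
Step i=5: Q has 5 at row 3, column 1; remove 9 from row 3 of P and reverse-bump: 9 enters row 2 and ejects 8; 8 enters row 1 and ejects 4. So w(5) = 4. P is now [[1, 8], [5, 9]].
Step i=4: Q has 4 at row 2, column 2; remove 9 from row 2 of P and reverse-bump: 9 enters row 1 and ejects 8. So w(4) = 8. P is now [[1, 9], [5]].
Step i=3: Q has 3 at row 2, column 1; remove 5 from row 2 of P and reverse-bump: 5 enters row 1 and ejects 1. So w(3) = 1. P is now [[5, 9]].
Step i=2: Q has 2 at row 1, column 2; remove that cell from P, ejecting 9. So w(2) = 9. P is now [[5]].
Step i=1: Q has 1 at row 1, column 1; remove that cell from P, ejecting 5. So w(1) = 5. P is now [].

So w = 5 9 1 8 4 6 10 7 2 3.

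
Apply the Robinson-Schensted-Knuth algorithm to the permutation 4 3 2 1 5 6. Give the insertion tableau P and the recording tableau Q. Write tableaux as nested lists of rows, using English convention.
Insert each entry of the permutation into P by Schensted row insertion, recording in Q the position of each new cell.

Insert 4: appended to row 1. P = [[4]].
Insert 3: 3 bumps 4 from row 1; 4 starts row 2. P = [[3], [4]].
Insert 2: 2 bumps 3 from row 1; 3 bumps 4 from row 2; 4 starts row 3. P = [[2], [3], [4]].
Insert 1: 1 bumps 2 from row 1; 2 bumps 3 from row 2; 3 bumps 4 from row 3; 4 starts row 4. P = [[1], [2], [3], [4]].
Insert 5: appended to row 1. P = [[1, 5], [2], [3], [4]].
Insert 6: appended to row 1. P = [[1, 5, 6], [2], [3], [4]].

So P = [[1, 5, 6], [2], [3], [4]], Q = [[1, 5, 6], [2], [3], [4]].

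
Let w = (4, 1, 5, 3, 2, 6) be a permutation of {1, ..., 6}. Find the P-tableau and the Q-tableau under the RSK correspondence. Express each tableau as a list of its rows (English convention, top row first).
Insert each entry of the permutation into P by Schensted row insertion, recording in Q the position of each new cell.

Insert 4: appended to row 1. P = [[4]], Q = [[1]].
Insert 1: 1 bumps 4 from row 1; 4 starts row 2. P = [[1], [4]], Q = [[1], [2]].
Insert 5: appended to row 1. P = [[1, 5], [4]], Q = [[1, 3], [2]].
Insert 3: 3 bumps 5 from row 1; 5 appends to row 2. P = [[1, 3], [4, 5]], Q = [[1, 3], [2, 4]].
Insert 2: 2 bumps 3 from row 1; 3 bumps 4 from row 2; 4 starts row 3. P = [[1, 2], [3, 5], [4]], Q = [[1, 3], [2, 4], [5]].
Insert 6: appended to row 1. P = [[1, 2, 6], [3, 5], [4]], Q = [[1, 3, 6], [2, 4], [5]].

So P = [[1, 2, 6], [3, 5], [4]], Q = [[1, 3, 6], [2, 4], [5]].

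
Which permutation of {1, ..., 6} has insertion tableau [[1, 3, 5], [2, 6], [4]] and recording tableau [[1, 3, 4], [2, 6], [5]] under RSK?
Reverse the RSK construction: for i from n down to 1, find the cell of Q containing i, remove the entry at that cell from P, and reverse-bump it up through P; the value ejected from row 1 is w(i).

Step i=6: Q has 6 at row 2, column 2; remove 6 from row 2 of P and reverse-bump: 6 enters row 1 and ejects 5. So w(6) = 5. P is now [[1, 3, 6], [2], [4]].
Step i=5: Q has 5 at row 3, column 1; remove 4 from row 3 of P and reverse-bump: 4 enters row 2 and ejects 2; 2 enters row 1 and ejects 1. So w(5) = 1. P is now [[2, 3, 6], [4]].
Step i=4: Q has 4 at row 1, column 3; remove that cell from P, ejecting 6. So w(4) = 6. P is now [[2, 3], [4]].
Step i=3: Q has 3 at row 1, column 2; remove that cell from P, ejecting 3. So w(3) = 3. P is now [[2], [4]].
Step i=2: Q has 2 at row 2, column 1; remove 4 from row 2 of P and reverse-bump: 4 enters row 1 and ejects 2. So w(2) = 2. P is now [[4]].
Step i=1: Q has 1 at row 1, column 1; remove that cell from P, ejecting 4. So w(1) = 4. P is now [].

So w = 4 2 3 6 1 5.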